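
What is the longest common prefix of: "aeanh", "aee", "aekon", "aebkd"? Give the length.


Words: aeanh, aee, aekon, aebkd
  Position 0: all 'a' => match
  Position 1: all 'e' => match
  Position 2: ('a', 'e', 'k', 'b') => mismatch, stop
LCP = "ae" (length 2)

2


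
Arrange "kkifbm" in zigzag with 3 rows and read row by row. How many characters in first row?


Zigzag "kkifbm" into 3 rows:
Placing characters:
  'k' => row 0
  'k' => row 1
  'i' => row 2
  'f' => row 1
  'b' => row 0
  'm' => row 1
Rows:
  Row 0: "kb"
  Row 1: "kfm"
  Row 2: "i"
First row length: 2

2


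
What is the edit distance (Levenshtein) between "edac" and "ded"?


Computing edit distance: "edac" -> "ded"
DP table:
           d    e    d
      0    1    2    3
  e   1    1    1    2
  d   2    1    2    1
  a   3    2    2    2
  c   4    3    3    3
Edit distance = dp[4][3] = 3

3


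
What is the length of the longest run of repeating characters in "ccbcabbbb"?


Input: "ccbcabbbb"
Scanning for longest run:
  Position 1 ('c'): continues run of 'c', length=2
  Position 2 ('b'): new char, reset run to 1
  Position 3 ('c'): new char, reset run to 1
  Position 4 ('a'): new char, reset run to 1
  Position 5 ('b'): new char, reset run to 1
  Position 6 ('b'): continues run of 'b', length=2
  Position 7 ('b'): continues run of 'b', length=3
  Position 8 ('b'): continues run of 'b', length=4
Longest run: 'b' with length 4

4


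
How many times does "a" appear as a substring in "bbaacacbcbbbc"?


Searching for "a" in "bbaacacbcbbbc"
Scanning each position:
  Position 0: "b" => no
  Position 1: "b" => no
  Position 2: "a" => MATCH
  Position 3: "a" => MATCH
  Position 4: "c" => no
  Position 5: "a" => MATCH
  Position 6: "c" => no
  Position 7: "b" => no
  Position 8: "c" => no
  Position 9: "b" => no
  Position 10: "b" => no
  Position 11: "b" => no
  Position 12: "c" => no
Total occurrences: 3

3


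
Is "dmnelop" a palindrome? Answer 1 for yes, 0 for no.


Input: dmnelop
Reversed: polenmd
  Compare pos 0 ('d') with pos 6 ('p'): MISMATCH
  Compare pos 1 ('m') with pos 5 ('o'): MISMATCH
  Compare pos 2 ('n') with pos 4 ('l'): MISMATCH
Result: not a palindrome

0


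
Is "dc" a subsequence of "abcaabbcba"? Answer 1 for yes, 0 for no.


Check if "dc" is a subsequence of "abcaabbcba"
Greedy scan:
  Position 0 ('a'): no match needed
  Position 1 ('b'): no match needed
  Position 2 ('c'): no match needed
  Position 3 ('a'): no match needed
  Position 4 ('a'): no match needed
  Position 5 ('b'): no match needed
  Position 6 ('b'): no match needed
  Position 7 ('c'): no match needed
  Position 8 ('b'): no match needed
  Position 9 ('a'): no match needed
Only matched 0/2 characters => not a subsequence

0


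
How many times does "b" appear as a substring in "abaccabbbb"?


Searching for "b" in "abaccabbbb"
Scanning each position:
  Position 0: "a" => no
  Position 1: "b" => MATCH
  Position 2: "a" => no
  Position 3: "c" => no
  Position 4: "c" => no
  Position 5: "a" => no
  Position 6: "b" => MATCH
  Position 7: "b" => MATCH
  Position 8: "b" => MATCH
  Position 9: "b" => MATCH
Total occurrences: 5

5


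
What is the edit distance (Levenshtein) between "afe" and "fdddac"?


Computing edit distance: "afe" -> "fdddac"
DP table:
           f    d    d    d    a    c
      0    1    2    3    4    5    6
  a   1    1    2    3    4    4    5
  f   2    1    2    3    4    5    5
  e   3    2    2    3    4    5    6
Edit distance = dp[3][6] = 6

6


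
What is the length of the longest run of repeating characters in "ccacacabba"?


Input: "ccacacabba"
Scanning for longest run:
  Position 1 ('c'): continues run of 'c', length=2
  Position 2 ('a'): new char, reset run to 1
  Position 3 ('c'): new char, reset run to 1
  Position 4 ('a'): new char, reset run to 1
  Position 5 ('c'): new char, reset run to 1
  Position 6 ('a'): new char, reset run to 1
  Position 7 ('b'): new char, reset run to 1
  Position 8 ('b'): continues run of 'b', length=2
  Position 9 ('a'): new char, reset run to 1
Longest run: 'c' with length 2

2


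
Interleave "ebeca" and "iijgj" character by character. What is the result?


Interleaving "ebeca" and "iijgj":
  Position 0: 'e' from first, 'i' from second => "ei"
  Position 1: 'b' from first, 'i' from second => "bi"
  Position 2: 'e' from first, 'j' from second => "ej"
  Position 3: 'c' from first, 'g' from second => "cg"
  Position 4: 'a' from first, 'j' from second => "aj"
Result: eibiejcgaj

eibiejcgaj


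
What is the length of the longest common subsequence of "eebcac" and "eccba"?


LCS of "eebcac" and "eccba"
DP table:
           e    c    c    b    a
      0    0    0    0    0    0
  e   0    1    1    1    1    1
  e   0    1    1    1    1    1
  b   0    1    1    1    2    2
  c   0    1    2    2    2    2
  a   0    1    2    2    2    3
  c   0    1    2    3    3    3
LCS length = dp[6][5] = 3

3


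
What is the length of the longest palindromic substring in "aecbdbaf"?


Input: "aecbdbaf"
Checking substrings for palindromes:
  [3:6] "bdb" (len 3) => palindrome
Longest palindromic substring: "bdb" with length 3

3


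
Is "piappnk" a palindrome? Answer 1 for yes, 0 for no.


Input: piappnk
Reversed: knppaip
  Compare pos 0 ('p') with pos 6 ('k'): MISMATCH
  Compare pos 1 ('i') with pos 5 ('n'): MISMATCH
  Compare pos 2 ('a') with pos 4 ('p'): MISMATCH
Result: not a palindrome

0


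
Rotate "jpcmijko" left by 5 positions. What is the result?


Input: "jpcmijko", rotate left by 5
First 5 characters: "jpcmi"
Remaining characters: "jko"
Concatenate remaining + first: "jko" + "jpcmi" = "jkojpcmi"

jkojpcmi


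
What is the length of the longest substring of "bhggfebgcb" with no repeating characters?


Input: "bhggfebgcb"
Sliding window (track last position of each char):
  Position 0 ('b'): window [0,0] length 1 -- new best
  Position 1 ('h'): window [0,1] length 2 -- new best
  Position 2 ('g'): window [0,2] length 3 -- new best
  Position 3 ('g'): repeat (last at 2), move window start to 3
  Position 3 ('g'): window [3,3] length 1
  Position 4 ('f'): window [3,4] length 2
  Position 5 ('e'): window [3,5] length 3
  Position 6 ('b'): window [3,6] length 4 -- new best
  Position 7 ('g'): repeat (last at 3), move window start to 4
  Position 7 ('g'): window [4,7] length 4
  Position 8 ('c'): window [4,8] length 5 -- new best
  Position 9 ('b'): repeat (last at 6), move window start to 7
  Position 9 ('b'): window [7,9] length 3
Longest substring with no repeats: "febgc" with length 5

5


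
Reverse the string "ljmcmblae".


Input: ljmcmblae
Reading characters right to left:
  Position 8: 'e'
  Position 7: 'a'
  Position 6: 'l'
  Position 5: 'b'
  Position 4: 'm'
  Position 3: 'c'
  Position 2: 'm'
  Position 1: 'j'
  Position 0: 'l'
Reversed: ealbmcmjl

ealbmcmjl


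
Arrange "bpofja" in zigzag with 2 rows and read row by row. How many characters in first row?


Zigzag "bpofja" into 2 rows:
Placing characters:
  'b' => row 0
  'p' => row 1
  'o' => row 0
  'f' => row 1
  'j' => row 0
  'a' => row 1
Rows:
  Row 0: "boj"
  Row 1: "pfa"
First row length: 3

3


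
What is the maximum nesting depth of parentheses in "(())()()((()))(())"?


Input: "(())()()((()))(())"
Tracking depth:
  Position 0 '(': depth becomes 1
  Position 1 '(': depth becomes 2
  Position 2 ')': depth becomes 1
  Position 3 ')': depth becomes 0
  Position 4 '(': depth becomes 1
  Position 5 ')': depth becomes 0
  Position 6 '(': depth becomes 1
  Position 7 ')': depth becomes 0
  Position 8 '(': depth becomes 1
  Position 9 '(': depth becomes 2
  Position 10 '(': depth becomes 3
  Position 11 ')': depth becomes 2
  Position 12 ')': depth becomes 1
  Position 13 ')': depth becomes 0
  Position 14 '(': depth becomes 1
  Position 15 '(': depth becomes 2
  Position 16 ')': depth becomes 1
  Position 17 ')': depth becomes 0
Maximum depth reached: 3

3


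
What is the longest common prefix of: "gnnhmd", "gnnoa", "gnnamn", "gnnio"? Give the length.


Words: gnnhmd, gnnoa, gnnamn, gnnio
  Position 0: all 'g' => match
  Position 1: all 'n' => match
  Position 2: all 'n' => match
  Position 3: ('h', 'o', 'a', 'i') => mismatch, stop
LCP = "gnn" (length 3)

3


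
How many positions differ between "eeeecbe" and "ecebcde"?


Comparing "eeeecbe" and "ecebcde" position by position:
  Position 0: 'e' vs 'e' => same
  Position 1: 'e' vs 'c' => DIFFER
  Position 2: 'e' vs 'e' => same
  Position 3: 'e' vs 'b' => DIFFER
  Position 4: 'c' vs 'c' => same
  Position 5: 'b' vs 'd' => DIFFER
  Position 6: 'e' vs 'e' => same
Positions that differ: 3

3


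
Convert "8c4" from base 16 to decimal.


Input: "8c4" in base 16
Positional expansion:
  Digit '8' (value 8) x 16^2 = 2048
  Digit 'c' (value 12) x 16^1 = 192
  Digit '4' (value 4) x 16^0 = 4
Sum = 2244

2244


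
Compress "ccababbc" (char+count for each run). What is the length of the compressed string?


Input: ccababbc
Runs:
  'c' x 2 => "c2"
  'a' x 1 => "a1"
  'b' x 1 => "b1"
  'a' x 1 => "a1"
  'b' x 2 => "b2"
  'c' x 1 => "c1"
Compressed: "c2a1b1a1b2c1"
Compressed length: 12

12


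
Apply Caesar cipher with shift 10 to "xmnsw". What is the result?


Caesar cipher: shift "xmnsw" by 10
  'x' (pos 23) + 10 = pos 7 = 'h'
  'm' (pos 12) + 10 = pos 22 = 'w'
  'n' (pos 13) + 10 = pos 23 = 'x'
  's' (pos 18) + 10 = pos 2 = 'c'
  'w' (pos 22) + 10 = pos 6 = 'g'
Result: hwxcg

hwxcg


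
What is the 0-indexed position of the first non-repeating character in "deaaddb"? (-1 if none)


Input: deaaddb
Character frequencies:
  'a': 2
  'b': 1
  'd': 3
  'e': 1
Scanning left to right for freq == 1:
  Position 0 ('d'): freq=3, skip
  Position 1 ('e'): unique! => answer = 1

1


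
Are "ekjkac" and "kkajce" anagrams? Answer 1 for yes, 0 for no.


Strings: "ekjkac", "kkajce"
Sorted first:  acejkk
Sorted second: acejkk
Sorted forms match => anagrams

1


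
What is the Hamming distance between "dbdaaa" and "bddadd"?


Comparing "dbdaaa" and "bddadd" position by position:
  Position 0: 'd' vs 'b' => differ
  Position 1: 'b' vs 'd' => differ
  Position 2: 'd' vs 'd' => same
  Position 3: 'a' vs 'a' => same
  Position 4: 'a' vs 'd' => differ
  Position 5: 'a' vs 'd' => differ
Total differences (Hamming distance): 4

4


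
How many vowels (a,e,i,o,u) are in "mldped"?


Input: mldped
Checking each character:
  'm' at position 0: consonant
  'l' at position 1: consonant
  'd' at position 2: consonant
  'p' at position 3: consonant
  'e' at position 4: vowel (running total: 1)
  'd' at position 5: consonant
Total vowels: 1

1


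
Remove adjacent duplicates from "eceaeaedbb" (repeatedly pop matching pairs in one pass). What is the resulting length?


Input: eceaeaedbb
Stack-based adjacent duplicate removal:
  Read 'e': push. Stack: e
  Read 'c': push. Stack: ec
  Read 'e': push. Stack: ece
  Read 'a': push. Stack: ecea
  Read 'e': push. Stack: eceae
  Read 'a': push. Stack: eceaea
  Read 'e': push. Stack: eceaeae
  Read 'd': push. Stack: eceaeaed
  Read 'b': push. Stack: eceaeaedb
  Read 'b': matches stack top 'b' => pop. Stack: eceaeaed
Final stack: "eceaeaed" (length 8)

8


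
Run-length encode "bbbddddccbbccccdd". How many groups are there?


Input: bbbddddccbbccccdd
Scanning for consecutive runs:
  Group 1: 'b' x 3 (positions 0-2)
  Group 2: 'd' x 4 (positions 3-6)
  Group 3: 'c' x 2 (positions 7-8)
  Group 4: 'b' x 2 (positions 9-10)
  Group 5: 'c' x 4 (positions 11-14)
  Group 6: 'd' x 2 (positions 15-16)
Total groups: 6

6


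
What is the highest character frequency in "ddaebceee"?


Input: ddaebceee
Character counts:
  'a': 1
  'b': 1
  'c': 1
  'd': 2
  'e': 4
Maximum frequency: 4

4


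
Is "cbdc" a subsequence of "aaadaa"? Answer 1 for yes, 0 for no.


Check if "cbdc" is a subsequence of "aaadaa"
Greedy scan:
  Position 0 ('a'): no match needed
  Position 1 ('a'): no match needed
  Position 2 ('a'): no match needed
  Position 3 ('d'): no match needed
  Position 4 ('a'): no match needed
  Position 5 ('a'): no match needed
Only matched 0/4 characters => not a subsequence

0


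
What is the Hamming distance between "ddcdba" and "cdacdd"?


Comparing "ddcdba" and "cdacdd" position by position:
  Position 0: 'd' vs 'c' => differ
  Position 1: 'd' vs 'd' => same
  Position 2: 'c' vs 'a' => differ
  Position 3: 'd' vs 'c' => differ
  Position 4: 'b' vs 'd' => differ
  Position 5: 'a' vs 'd' => differ
Total differences (Hamming distance): 5

5


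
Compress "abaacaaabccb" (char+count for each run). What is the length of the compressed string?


Input: abaacaaabccb
Runs:
  'a' x 1 => "a1"
  'b' x 1 => "b1"
  'a' x 2 => "a2"
  'c' x 1 => "c1"
  'a' x 3 => "a3"
  'b' x 1 => "b1"
  'c' x 2 => "c2"
  'b' x 1 => "b1"
Compressed: "a1b1a2c1a3b1c2b1"
Compressed length: 16

16


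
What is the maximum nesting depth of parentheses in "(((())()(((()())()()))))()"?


Input: "(((())()(((()())()()))))()"
Tracking depth:
  Position 0 '(': depth becomes 1
  Position 1 '(': depth becomes 2
  Position 2 '(': depth becomes 3
  Position 3 '(': depth becomes 4
  Position 4 ')': depth becomes 3
  Position 5 ')': depth becomes 2
  Position 6 '(': depth becomes 3
  Position 7 ')': depth becomes 2
  Position 8 '(': depth becomes 3
  Position 9 '(': depth becomes 4
  Position 10 '(': depth becomes 5
  Position 11 '(': depth becomes 6
  Position 12 ')': depth becomes 5
  Position 13 '(': depth becomes 6
  Position 14 ')': depth becomes 5
  Position 15 ')': depth becomes 4
  Position 16 '(': depth becomes 5
  Position 17 ')': depth becomes 4
  Position 18 '(': depth becomes 5
  Position 19 ')': depth becomes 4
  Position 20 ')': depth becomes 3
  Position 21 ')': depth becomes 2
  Position 22 ')': depth becomes 1
  Position 23 ')': depth becomes 0
  Position 24 '(': depth becomes 1
  Position 25 ')': depth becomes 0
Maximum depth reached: 6

6


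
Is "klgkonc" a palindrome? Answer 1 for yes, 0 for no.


Input: klgkonc
Reversed: cnokglk
  Compare pos 0 ('k') with pos 6 ('c'): MISMATCH
  Compare pos 1 ('l') with pos 5 ('n'): MISMATCH
  Compare pos 2 ('g') with pos 4 ('o'): MISMATCH
Result: not a palindrome

0


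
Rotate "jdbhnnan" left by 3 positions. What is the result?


Input: "jdbhnnan", rotate left by 3
First 3 characters: "jdb"
Remaining characters: "hnnan"
Concatenate remaining + first: "hnnan" + "jdb" = "hnnanjdb"

hnnanjdb


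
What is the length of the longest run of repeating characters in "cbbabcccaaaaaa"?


Input: "cbbabcccaaaaaa"
Scanning for longest run:
  Position 1 ('b'): new char, reset run to 1
  Position 2 ('b'): continues run of 'b', length=2
  Position 3 ('a'): new char, reset run to 1
  Position 4 ('b'): new char, reset run to 1
  Position 5 ('c'): new char, reset run to 1
  Position 6 ('c'): continues run of 'c', length=2
  Position 7 ('c'): continues run of 'c', length=3
  Position 8 ('a'): new char, reset run to 1
  Position 9 ('a'): continues run of 'a', length=2
  Position 10 ('a'): continues run of 'a', length=3
  Position 11 ('a'): continues run of 'a', length=4
  Position 12 ('a'): continues run of 'a', length=5
  Position 13 ('a'): continues run of 'a', length=6
Longest run: 'a' with length 6

6


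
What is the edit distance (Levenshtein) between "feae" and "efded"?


Computing edit distance: "feae" -> "efded"
DP table:
           e    f    d    e    d
      0    1    2    3    4    5
  f   1    1    1    2    3    4
  e   2    1    2    2    2    3
  a   3    2    2    3    3    3
  e   4    3    3    3    3    4
Edit distance = dp[4][5] = 4

4


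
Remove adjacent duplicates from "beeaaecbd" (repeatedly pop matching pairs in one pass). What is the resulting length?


Input: beeaaecbd
Stack-based adjacent duplicate removal:
  Read 'b': push. Stack: b
  Read 'e': push. Stack: be
  Read 'e': matches stack top 'e' => pop. Stack: b
  Read 'a': push. Stack: ba
  Read 'a': matches stack top 'a' => pop. Stack: b
  Read 'e': push. Stack: be
  Read 'c': push. Stack: bec
  Read 'b': push. Stack: becb
  Read 'd': push. Stack: becbd
Final stack: "becbd" (length 5)

5


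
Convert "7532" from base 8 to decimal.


Input: "7532" in base 8
Positional expansion:
  Digit '7' (value 7) x 8^3 = 3584
  Digit '5' (value 5) x 8^2 = 320
  Digit '3' (value 3) x 8^1 = 24
  Digit '2' (value 2) x 8^0 = 2
Sum = 3930

3930


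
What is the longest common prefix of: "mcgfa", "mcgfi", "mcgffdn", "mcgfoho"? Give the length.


Words: mcgfa, mcgfi, mcgffdn, mcgfoho
  Position 0: all 'm' => match
  Position 1: all 'c' => match
  Position 2: all 'g' => match
  Position 3: all 'f' => match
  Position 4: ('a', 'i', 'f', 'o') => mismatch, stop
LCP = "mcgf" (length 4)

4


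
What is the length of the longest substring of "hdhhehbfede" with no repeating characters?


Input: "hdhhehbfede"
Sliding window (track last position of each char):
  Position 0 ('h'): window [0,0] length 1 -- new best
  Position 1 ('d'): window [0,1] length 2 -- new best
  Position 2 ('h'): repeat (last at 0), move window start to 1
  Position 2 ('h'): window [1,2] length 2
  Position 3 ('h'): repeat (last at 2), move window start to 3
  Position 3 ('h'): window [3,3] length 1
  Position 4 ('e'): window [3,4] length 2
  Position 5 ('h'): repeat (last at 3), move window start to 4
  Position 5 ('h'): window [4,5] length 2
  Position 6 ('b'): window [4,6] length 3 -- new best
  Position 7 ('f'): window [4,7] length 4 -- new best
  Position 8 ('e'): repeat (last at 4), move window start to 5
  Position 8 ('e'): window [5,8] length 4
  Position 9 ('d'): window [5,9] length 5 -- new best
  Position 10 ('e'): repeat (last at 8), move window start to 9
  Position 10 ('e'): window [9,10] length 2
Longest substring with no repeats: "hbfed" with length 5

5


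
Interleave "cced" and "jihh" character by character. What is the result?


Interleaving "cced" and "jihh":
  Position 0: 'c' from first, 'j' from second => "cj"
  Position 1: 'c' from first, 'i' from second => "ci"
  Position 2: 'e' from first, 'h' from second => "eh"
  Position 3: 'd' from first, 'h' from second => "dh"
Result: cjciehdh

cjciehdh


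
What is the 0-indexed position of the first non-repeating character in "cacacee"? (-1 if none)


Input: cacacee
Character frequencies:
  'a': 2
  'c': 3
  'e': 2
Scanning left to right for freq == 1:
  Position 0 ('c'): freq=3, skip
  Position 1 ('a'): freq=2, skip
  Position 2 ('c'): freq=3, skip
  Position 3 ('a'): freq=2, skip
  Position 4 ('c'): freq=3, skip
  Position 5 ('e'): freq=2, skip
  Position 6 ('e'): freq=2, skip
  No unique character found => answer = -1

-1


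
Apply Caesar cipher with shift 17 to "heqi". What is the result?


Caesar cipher: shift "heqi" by 17
  'h' (pos 7) + 17 = pos 24 = 'y'
  'e' (pos 4) + 17 = pos 21 = 'v'
  'q' (pos 16) + 17 = pos 7 = 'h'
  'i' (pos 8) + 17 = pos 25 = 'z'
Result: yvhz

yvhz


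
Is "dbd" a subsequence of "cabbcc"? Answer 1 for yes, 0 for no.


Check if "dbd" is a subsequence of "cabbcc"
Greedy scan:
  Position 0 ('c'): no match needed
  Position 1 ('a'): no match needed
  Position 2 ('b'): no match needed
  Position 3 ('b'): no match needed
  Position 4 ('c'): no match needed
  Position 5 ('c'): no match needed
Only matched 0/3 characters => not a subsequence

0


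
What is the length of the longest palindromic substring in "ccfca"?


Input: "ccfca"
Checking substrings for palindromes:
  [1:4] "cfc" (len 3) => palindrome
  [0:2] "cc" (len 2) => palindrome
Longest palindromic substring: "cfc" with length 3

3


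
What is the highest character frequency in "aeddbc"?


Input: aeddbc
Character counts:
  'a': 1
  'b': 1
  'c': 1
  'd': 2
  'e': 1
Maximum frequency: 2

2


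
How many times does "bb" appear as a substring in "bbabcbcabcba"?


Searching for "bb" in "bbabcbcabcba"
Scanning each position:
  Position 0: "bb" => MATCH
  Position 1: "ba" => no
  Position 2: "ab" => no
  Position 3: "bc" => no
  Position 4: "cb" => no
  Position 5: "bc" => no
  Position 6: "ca" => no
  Position 7: "ab" => no
  Position 8: "bc" => no
  Position 9: "cb" => no
  Position 10: "ba" => no
Total occurrences: 1

1


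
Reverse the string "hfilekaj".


Input: hfilekaj
Reading characters right to left:
  Position 7: 'j'
  Position 6: 'a'
  Position 5: 'k'
  Position 4: 'e'
  Position 3: 'l'
  Position 2: 'i'
  Position 1: 'f'
  Position 0: 'h'
Reversed: jakelifh

jakelifh


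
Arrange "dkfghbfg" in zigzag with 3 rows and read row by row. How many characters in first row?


Zigzag "dkfghbfg" into 3 rows:
Placing characters:
  'd' => row 0
  'k' => row 1
  'f' => row 2
  'g' => row 1
  'h' => row 0
  'b' => row 1
  'f' => row 2
  'g' => row 1
Rows:
  Row 0: "dh"
  Row 1: "kgbg"
  Row 2: "ff"
First row length: 2

2


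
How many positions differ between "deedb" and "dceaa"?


Comparing "deedb" and "dceaa" position by position:
  Position 0: 'd' vs 'd' => same
  Position 1: 'e' vs 'c' => DIFFER
  Position 2: 'e' vs 'e' => same
  Position 3: 'd' vs 'a' => DIFFER
  Position 4: 'b' vs 'a' => DIFFER
Positions that differ: 3

3


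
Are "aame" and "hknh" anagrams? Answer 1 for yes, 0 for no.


Strings: "aame", "hknh"
Sorted first:  aaem
Sorted second: hhkn
Differ at position 0: 'a' vs 'h' => not anagrams

0


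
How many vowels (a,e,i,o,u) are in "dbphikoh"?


Input: dbphikoh
Checking each character:
  'd' at position 0: consonant
  'b' at position 1: consonant
  'p' at position 2: consonant
  'h' at position 3: consonant
  'i' at position 4: vowel (running total: 1)
  'k' at position 5: consonant
  'o' at position 6: vowel (running total: 2)
  'h' at position 7: consonant
Total vowels: 2

2


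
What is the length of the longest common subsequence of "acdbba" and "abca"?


LCS of "acdbba" and "abca"
DP table:
           a    b    c    a
      0    0    0    0    0
  a   0    1    1    1    1
  c   0    1    1    2    2
  d   0    1    1    2    2
  b   0    1    2    2    2
  b   0    1    2    2    2
  a   0    1    2    2    3
LCS length = dp[6][4] = 3

3


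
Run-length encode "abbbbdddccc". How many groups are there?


Input: abbbbdddccc
Scanning for consecutive runs:
  Group 1: 'a' x 1 (positions 0-0)
  Group 2: 'b' x 4 (positions 1-4)
  Group 3: 'd' x 3 (positions 5-7)
  Group 4: 'c' x 3 (positions 8-10)
Total groups: 4

4


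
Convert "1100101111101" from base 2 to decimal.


Input: "1100101111101" in base 2
Positional expansion:
  Digit '1' (value 1) x 2^12 = 4096
  Digit '1' (value 1) x 2^11 = 2048
  Digit '0' (value 0) x 2^10 = 0
  Digit '0' (value 0) x 2^9 = 0
  Digit '1' (value 1) x 2^8 = 256
  Digit '0' (value 0) x 2^7 = 0
  Digit '1' (value 1) x 2^6 = 64
  Digit '1' (value 1) x 2^5 = 32
  Digit '1' (value 1) x 2^4 = 16
  Digit '1' (value 1) x 2^3 = 8
  Digit '1' (value 1) x 2^2 = 4
  Digit '0' (value 0) x 2^1 = 0
  Digit '1' (value 1) x 2^0 = 1
Sum = 6525

6525


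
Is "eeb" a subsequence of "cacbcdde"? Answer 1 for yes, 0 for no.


Check if "eeb" is a subsequence of "cacbcdde"
Greedy scan:
  Position 0 ('c'): no match needed
  Position 1 ('a'): no match needed
  Position 2 ('c'): no match needed
  Position 3 ('b'): no match needed
  Position 4 ('c'): no match needed
  Position 5 ('d'): no match needed
  Position 6 ('d'): no match needed
  Position 7 ('e'): matches sub[0] = 'e'
Only matched 1/3 characters => not a subsequence

0


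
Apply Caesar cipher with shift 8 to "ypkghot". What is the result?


Caesar cipher: shift "ypkghot" by 8
  'y' (pos 24) + 8 = pos 6 = 'g'
  'p' (pos 15) + 8 = pos 23 = 'x'
  'k' (pos 10) + 8 = pos 18 = 's'
  'g' (pos 6) + 8 = pos 14 = 'o'
  'h' (pos 7) + 8 = pos 15 = 'p'
  'o' (pos 14) + 8 = pos 22 = 'w'
  't' (pos 19) + 8 = pos 1 = 'b'
Result: gxsopwb

gxsopwb


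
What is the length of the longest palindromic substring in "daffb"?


Input: "daffb"
Checking substrings for palindromes:
  [2:4] "ff" (len 2) => palindrome
Longest palindromic substring: "ff" with length 2

2


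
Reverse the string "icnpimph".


Input: icnpimph
Reading characters right to left:
  Position 7: 'h'
  Position 6: 'p'
  Position 5: 'm'
  Position 4: 'i'
  Position 3: 'p'
  Position 2: 'n'
  Position 1: 'c'
  Position 0: 'i'
Reversed: hpmipnci

hpmipnci


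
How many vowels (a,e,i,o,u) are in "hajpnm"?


Input: hajpnm
Checking each character:
  'h' at position 0: consonant
  'a' at position 1: vowel (running total: 1)
  'j' at position 2: consonant
  'p' at position 3: consonant
  'n' at position 4: consonant
  'm' at position 5: consonant
Total vowels: 1

1


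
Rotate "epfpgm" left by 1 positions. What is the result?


Input: "epfpgm", rotate left by 1
First 1 characters: "e"
Remaining characters: "pfpgm"
Concatenate remaining + first: "pfpgm" + "e" = "pfpgme"

pfpgme


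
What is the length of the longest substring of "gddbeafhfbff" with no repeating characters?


Input: "gddbeafhfbff"
Sliding window (track last position of each char):
  Position 0 ('g'): window [0,0] length 1 -- new best
  Position 1 ('d'): window [0,1] length 2 -- new best
  Position 2 ('d'): repeat (last at 1), move window start to 2
  Position 2 ('d'): window [2,2] length 1
  Position 3 ('b'): window [2,3] length 2
  Position 4 ('e'): window [2,4] length 3 -- new best
  Position 5 ('a'): window [2,5] length 4 -- new best
  Position 6 ('f'): window [2,6] length 5 -- new best
  Position 7 ('h'): window [2,7] length 6 -- new best
  Position 8 ('f'): repeat (last at 6), move window start to 7
  Position 8 ('f'): window [7,8] length 2
  Position 9 ('b'): window [7,9] length 3
  Position 10 ('f'): repeat (last at 8), move window start to 9
  Position 10 ('f'): window [9,10] length 2
  Position 11 ('f'): repeat (last at 10), move window start to 11
  Position 11 ('f'): window [11,11] length 1
Longest substring with no repeats: "dbeafh" with length 6

6


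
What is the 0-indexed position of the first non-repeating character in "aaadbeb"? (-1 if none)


Input: aaadbeb
Character frequencies:
  'a': 3
  'b': 2
  'd': 1
  'e': 1
Scanning left to right for freq == 1:
  Position 0 ('a'): freq=3, skip
  Position 1 ('a'): freq=3, skip
  Position 2 ('a'): freq=3, skip
  Position 3 ('d'): unique! => answer = 3

3


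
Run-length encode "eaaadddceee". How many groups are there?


Input: eaaadddceee
Scanning for consecutive runs:
  Group 1: 'e' x 1 (positions 0-0)
  Group 2: 'a' x 3 (positions 1-3)
  Group 3: 'd' x 3 (positions 4-6)
  Group 4: 'c' x 1 (positions 7-7)
  Group 5: 'e' x 3 (positions 8-10)
Total groups: 5

5


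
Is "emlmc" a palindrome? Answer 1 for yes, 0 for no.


Input: emlmc
Reversed: cmlme
  Compare pos 0 ('e') with pos 4 ('c'): MISMATCH
  Compare pos 1 ('m') with pos 3 ('m'): match
Result: not a palindrome

0


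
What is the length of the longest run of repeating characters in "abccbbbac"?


Input: "abccbbbac"
Scanning for longest run:
  Position 1 ('b'): new char, reset run to 1
  Position 2 ('c'): new char, reset run to 1
  Position 3 ('c'): continues run of 'c', length=2
  Position 4 ('b'): new char, reset run to 1
  Position 5 ('b'): continues run of 'b', length=2
  Position 6 ('b'): continues run of 'b', length=3
  Position 7 ('a'): new char, reset run to 1
  Position 8 ('c'): new char, reset run to 1
Longest run: 'b' with length 3

3


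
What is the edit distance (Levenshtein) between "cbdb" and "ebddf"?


Computing edit distance: "cbdb" -> "ebddf"
DP table:
           e    b    d    d    f
      0    1    2    3    4    5
  c   1    1    2    3    4    5
  b   2    2    1    2    3    4
  d   3    3    2    1    2    3
  b   4    4    3    2    2    3
Edit distance = dp[4][5] = 3

3


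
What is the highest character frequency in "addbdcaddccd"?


Input: addbdcaddccd
Character counts:
  'a': 2
  'b': 1
  'c': 3
  'd': 6
Maximum frequency: 6

6


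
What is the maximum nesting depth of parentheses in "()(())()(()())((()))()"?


Input: "()(())()(()())((()))()"
Tracking depth:
  Position 0 '(': depth becomes 1
  Position 1 ')': depth becomes 0
  Position 2 '(': depth becomes 1
  Position 3 '(': depth becomes 2
  Position 4 ')': depth becomes 1
  Position 5 ')': depth becomes 0
  Position 6 '(': depth becomes 1
  Position 7 ')': depth becomes 0
  Position 8 '(': depth becomes 1
  Position 9 '(': depth becomes 2
  Position 10 ')': depth becomes 1
  Position 11 '(': depth becomes 2
  Position 12 ')': depth becomes 1
  Position 13 ')': depth becomes 0
  Position 14 '(': depth becomes 1
  Position 15 '(': depth becomes 2
  Position 16 '(': depth becomes 3
  Position 17 ')': depth becomes 2
  Position 18 ')': depth becomes 1
  Position 19 ')': depth becomes 0
  Position 20 '(': depth becomes 1
  Position 21 ')': depth becomes 0
Maximum depth reached: 3

3


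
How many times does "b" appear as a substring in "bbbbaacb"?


Searching for "b" in "bbbbaacb"
Scanning each position:
  Position 0: "b" => MATCH
  Position 1: "b" => MATCH
  Position 2: "b" => MATCH
  Position 3: "b" => MATCH
  Position 4: "a" => no
  Position 5: "a" => no
  Position 6: "c" => no
  Position 7: "b" => MATCH
Total occurrences: 5

5


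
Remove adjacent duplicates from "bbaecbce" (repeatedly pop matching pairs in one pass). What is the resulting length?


Input: bbaecbce
Stack-based adjacent duplicate removal:
  Read 'b': push. Stack: b
  Read 'b': matches stack top 'b' => pop. Stack: (empty)
  Read 'a': push. Stack: a
  Read 'e': push. Stack: ae
  Read 'c': push. Stack: aec
  Read 'b': push. Stack: aecb
  Read 'c': push. Stack: aecbc
  Read 'e': push. Stack: aecbce
Final stack: "aecbce" (length 6)

6


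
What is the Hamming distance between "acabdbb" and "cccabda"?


Comparing "acabdbb" and "cccabda" position by position:
  Position 0: 'a' vs 'c' => differ
  Position 1: 'c' vs 'c' => same
  Position 2: 'a' vs 'c' => differ
  Position 3: 'b' vs 'a' => differ
  Position 4: 'd' vs 'b' => differ
  Position 5: 'b' vs 'd' => differ
  Position 6: 'b' vs 'a' => differ
Total differences (Hamming distance): 6

6


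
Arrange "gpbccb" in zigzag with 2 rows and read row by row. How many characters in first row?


Zigzag "gpbccb" into 2 rows:
Placing characters:
  'g' => row 0
  'p' => row 1
  'b' => row 0
  'c' => row 1
  'c' => row 0
  'b' => row 1
Rows:
  Row 0: "gbc"
  Row 1: "pcb"
First row length: 3

3


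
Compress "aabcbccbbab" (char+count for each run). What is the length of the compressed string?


Input: aabcbccbbab
Runs:
  'a' x 2 => "a2"
  'b' x 1 => "b1"
  'c' x 1 => "c1"
  'b' x 1 => "b1"
  'c' x 2 => "c2"
  'b' x 2 => "b2"
  'a' x 1 => "a1"
  'b' x 1 => "b1"
Compressed: "a2b1c1b1c2b2a1b1"
Compressed length: 16

16


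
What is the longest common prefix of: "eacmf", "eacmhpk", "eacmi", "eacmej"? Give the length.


Words: eacmf, eacmhpk, eacmi, eacmej
  Position 0: all 'e' => match
  Position 1: all 'a' => match
  Position 2: all 'c' => match
  Position 3: all 'm' => match
  Position 4: ('f', 'h', 'i', 'e') => mismatch, stop
LCP = "eacm" (length 4)

4


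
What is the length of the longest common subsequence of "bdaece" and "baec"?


LCS of "bdaece" and "baec"
DP table:
           b    a    e    c
      0    0    0    0    0
  b   0    1    1    1    1
  d   0    1    1    1    1
  a   0    1    2    2    2
  e   0    1    2    3    3
  c   0    1    2    3    4
  e   0    1    2    3    4
LCS length = dp[6][4] = 4

4


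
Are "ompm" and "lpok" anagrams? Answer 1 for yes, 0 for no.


Strings: "ompm", "lpok"
Sorted first:  mmop
Sorted second: klop
Differ at position 0: 'm' vs 'k' => not anagrams

0


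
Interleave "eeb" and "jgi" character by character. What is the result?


Interleaving "eeb" and "jgi":
  Position 0: 'e' from first, 'j' from second => "ej"
  Position 1: 'e' from first, 'g' from second => "eg"
  Position 2: 'b' from first, 'i' from second => "bi"
Result: ejegbi

ejegbi


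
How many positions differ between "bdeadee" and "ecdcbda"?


Comparing "bdeadee" and "ecdcbda" position by position:
  Position 0: 'b' vs 'e' => DIFFER
  Position 1: 'd' vs 'c' => DIFFER
  Position 2: 'e' vs 'd' => DIFFER
  Position 3: 'a' vs 'c' => DIFFER
  Position 4: 'd' vs 'b' => DIFFER
  Position 5: 'e' vs 'd' => DIFFER
  Position 6: 'e' vs 'a' => DIFFER
Positions that differ: 7

7


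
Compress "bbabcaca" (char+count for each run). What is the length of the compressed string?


Input: bbabcaca
Runs:
  'b' x 2 => "b2"
  'a' x 1 => "a1"
  'b' x 1 => "b1"
  'c' x 1 => "c1"
  'a' x 1 => "a1"
  'c' x 1 => "c1"
  'a' x 1 => "a1"
Compressed: "b2a1b1c1a1c1a1"
Compressed length: 14

14


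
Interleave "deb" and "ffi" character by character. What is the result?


Interleaving "deb" and "ffi":
  Position 0: 'd' from first, 'f' from second => "df"
  Position 1: 'e' from first, 'f' from second => "ef"
  Position 2: 'b' from first, 'i' from second => "bi"
Result: dfefbi

dfefbi


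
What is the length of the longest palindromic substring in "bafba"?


Input: "bafba"
Checking substrings for palindromes:
  No multi-char palindromic substrings found
Longest palindromic substring: "b" with length 1

1


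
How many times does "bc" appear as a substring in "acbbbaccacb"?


Searching for "bc" in "acbbbaccacb"
Scanning each position:
  Position 0: "ac" => no
  Position 1: "cb" => no
  Position 2: "bb" => no
  Position 3: "bb" => no
  Position 4: "ba" => no
  Position 5: "ac" => no
  Position 6: "cc" => no
  Position 7: "ca" => no
  Position 8: "ac" => no
  Position 9: "cb" => no
Total occurrences: 0

0


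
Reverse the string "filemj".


Input: filemj
Reading characters right to left:
  Position 5: 'j'
  Position 4: 'm'
  Position 3: 'e'
  Position 2: 'l'
  Position 1: 'i'
  Position 0: 'f'
Reversed: jmelif

jmelif


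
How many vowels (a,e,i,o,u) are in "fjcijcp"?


Input: fjcijcp
Checking each character:
  'f' at position 0: consonant
  'j' at position 1: consonant
  'c' at position 2: consonant
  'i' at position 3: vowel (running total: 1)
  'j' at position 4: consonant
  'c' at position 5: consonant
  'p' at position 6: consonant
Total vowels: 1

1


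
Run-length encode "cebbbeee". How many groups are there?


Input: cebbbeee
Scanning for consecutive runs:
  Group 1: 'c' x 1 (positions 0-0)
  Group 2: 'e' x 1 (positions 1-1)
  Group 3: 'b' x 3 (positions 2-4)
  Group 4: 'e' x 3 (positions 5-7)
Total groups: 4

4


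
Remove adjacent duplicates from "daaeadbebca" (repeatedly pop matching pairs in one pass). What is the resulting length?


Input: daaeadbebca
Stack-based adjacent duplicate removal:
  Read 'd': push. Stack: d
  Read 'a': push. Stack: da
  Read 'a': matches stack top 'a' => pop. Stack: d
  Read 'e': push. Stack: de
  Read 'a': push. Stack: dea
  Read 'd': push. Stack: dead
  Read 'b': push. Stack: deadb
  Read 'e': push. Stack: deadbe
  Read 'b': push. Stack: deadbeb
  Read 'c': push. Stack: deadbebc
  Read 'a': push. Stack: deadbebca
Final stack: "deadbebca" (length 9)

9


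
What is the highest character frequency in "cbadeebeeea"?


Input: cbadeebeeea
Character counts:
  'a': 2
  'b': 2
  'c': 1
  'd': 1
  'e': 5
Maximum frequency: 5

5


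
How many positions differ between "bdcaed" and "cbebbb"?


Comparing "bdcaed" and "cbebbb" position by position:
  Position 0: 'b' vs 'c' => DIFFER
  Position 1: 'd' vs 'b' => DIFFER
  Position 2: 'c' vs 'e' => DIFFER
  Position 3: 'a' vs 'b' => DIFFER
  Position 4: 'e' vs 'b' => DIFFER
  Position 5: 'd' vs 'b' => DIFFER
Positions that differ: 6

6


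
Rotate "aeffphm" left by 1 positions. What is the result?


Input: "aeffphm", rotate left by 1
First 1 characters: "a"
Remaining characters: "effphm"
Concatenate remaining + first: "effphm" + "a" = "effphma"

effphma


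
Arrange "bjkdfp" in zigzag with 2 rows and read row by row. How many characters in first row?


Zigzag "bjkdfp" into 2 rows:
Placing characters:
  'b' => row 0
  'j' => row 1
  'k' => row 0
  'd' => row 1
  'f' => row 0
  'p' => row 1
Rows:
  Row 0: "bkf"
  Row 1: "jdp"
First row length: 3

3


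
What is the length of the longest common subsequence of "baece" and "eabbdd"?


LCS of "baece" and "eabbdd"
DP table:
           e    a    b    b    d    d
      0    0    0    0    0    0    0
  b   0    0    0    1    1    1    1
  a   0    0    1    1    1    1    1
  e   0    1    1    1    1    1    1
  c   0    1    1    1    1    1    1
  e   0    1    1    1    1    1    1
LCS length = dp[5][6] = 1

1


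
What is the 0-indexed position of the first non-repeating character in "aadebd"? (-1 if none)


Input: aadebd
Character frequencies:
  'a': 2
  'b': 1
  'd': 2
  'e': 1
Scanning left to right for freq == 1:
  Position 0 ('a'): freq=2, skip
  Position 1 ('a'): freq=2, skip
  Position 2 ('d'): freq=2, skip
  Position 3 ('e'): unique! => answer = 3

3


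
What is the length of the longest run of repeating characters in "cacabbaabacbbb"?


Input: "cacabbaabacbbb"
Scanning for longest run:
  Position 1 ('a'): new char, reset run to 1
  Position 2 ('c'): new char, reset run to 1
  Position 3 ('a'): new char, reset run to 1
  Position 4 ('b'): new char, reset run to 1
  Position 5 ('b'): continues run of 'b', length=2
  Position 6 ('a'): new char, reset run to 1
  Position 7 ('a'): continues run of 'a', length=2
  Position 8 ('b'): new char, reset run to 1
  Position 9 ('a'): new char, reset run to 1
  Position 10 ('c'): new char, reset run to 1
  Position 11 ('b'): new char, reset run to 1
  Position 12 ('b'): continues run of 'b', length=2
  Position 13 ('b'): continues run of 'b', length=3
Longest run: 'b' with length 3

3


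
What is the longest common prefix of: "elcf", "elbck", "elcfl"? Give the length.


Words: elcf, elbck, elcfl
  Position 0: all 'e' => match
  Position 1: all 'l' => match
  Position 2: ('c', 'b', 'c') => mismatch, stop
LCP = "el" (length 2)

2


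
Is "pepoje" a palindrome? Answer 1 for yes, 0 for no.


Input: pepoje
Reversed: ejopep
  Compare pos 0 ('p') with pos 5 ('e'): MISMATCH
  Compare pos 1 ('e') with pos 4 ('j'): MISMATCH
  Compare pos 2 ('p') with pos 3 ('o'): MISMATCH
Result: not a palindrome

0


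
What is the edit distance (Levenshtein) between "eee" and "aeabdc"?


Computing edit distance: "eee" -> "aeabdc"
DP table:
           a    e    a    b    d    c
      0    1    2    3    4    5    6
  e   1    1    1    2    3    4    5
  e   2    2    1    2    3    4    5
  e   3    3    2    2    3    4    5
Edit distance = dp[3][6] = 5

5


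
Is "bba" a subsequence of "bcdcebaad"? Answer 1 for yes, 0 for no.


Check if "bba" is a subsequence of "bcdcebaad"
Greedy scan:
  Position 0 ('b'): matches sub[0] = 'b'
  Position 1 ('c'): no match needed
  Position 2 ('d'): no match needed
  Position 3 ('c'): no match needed
  Position 4 ('e'): no match needed
  Position 5 ('b'): matches sub[1] = 'b'
  Position 6 ('a'): matches sub[2] = 'a'
  Position 7 ('a'): no match needed
  Position 8 ('d'): no match needed
All 3 characters matched => is a subsequence

1


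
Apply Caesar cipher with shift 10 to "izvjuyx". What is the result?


Caesar cipher: shift "izvjuyx" by 10
  'i' (pos 8) + 10 = pos 18 = 's'
  'z' (pos 25) + 10 = pos 9 = 'j'
  'v' (pos 21) + 10 = pos 5 = 'f'
  'j' (pos 9) + 10 = pos 19 = 't'
  'u' (pos 20) + 10 = pos 4 = 'e'
  'y' (pos 24) + 10 = pos 8 = 'i'
  'x' (pos 23) + 10 = pos 7 = 'h'
Result: sjfteih

sjfteih


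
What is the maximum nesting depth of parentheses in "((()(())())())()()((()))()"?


Input: "((()(())())())()()((()))()"
Tracking depth:
  Position 0 '(': depth becomes 1
  Position 1 '(': depth becomes 2
  Position 2 '(': depth becomes 3
  Position 3 ')': depth becomes 2
  Position 4 '(': depth becomes 3
  Position 5 '(': depth becomes 4
  Position 6 ')': depth becomes 3
  Position 7 ')': depth becomes 2
  Position 8 '(': depth becomes 3
  Position 9 ')': depth becomes 2
  Position 10 ')': depth becomes 1
  Position 11 '(': depth becomes 2
  Position 12 ')': depth becomes 1
  Position 13 ')': depth becomes 0
  Position 14 '(': depth becomes 1
  Position 15 ')': depth becomes 0
  Position 16 '(': depth becomes 1
  Position 17 ')': depth becomes 0
  Position 18 '(': depth becomes 1
  Position 19 '(': depth becomes 2
  Position 20 '(': depth becomes 3
  Position 21 ')': depth becomes 2
  Position 22 ')': depth becomes 1
  Position 23 ')': depth becomes 0
  Position 24 '(': depth becomes 1
  Position 25 ')': depth becomes 0
Maximum depth reached: 4

4
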